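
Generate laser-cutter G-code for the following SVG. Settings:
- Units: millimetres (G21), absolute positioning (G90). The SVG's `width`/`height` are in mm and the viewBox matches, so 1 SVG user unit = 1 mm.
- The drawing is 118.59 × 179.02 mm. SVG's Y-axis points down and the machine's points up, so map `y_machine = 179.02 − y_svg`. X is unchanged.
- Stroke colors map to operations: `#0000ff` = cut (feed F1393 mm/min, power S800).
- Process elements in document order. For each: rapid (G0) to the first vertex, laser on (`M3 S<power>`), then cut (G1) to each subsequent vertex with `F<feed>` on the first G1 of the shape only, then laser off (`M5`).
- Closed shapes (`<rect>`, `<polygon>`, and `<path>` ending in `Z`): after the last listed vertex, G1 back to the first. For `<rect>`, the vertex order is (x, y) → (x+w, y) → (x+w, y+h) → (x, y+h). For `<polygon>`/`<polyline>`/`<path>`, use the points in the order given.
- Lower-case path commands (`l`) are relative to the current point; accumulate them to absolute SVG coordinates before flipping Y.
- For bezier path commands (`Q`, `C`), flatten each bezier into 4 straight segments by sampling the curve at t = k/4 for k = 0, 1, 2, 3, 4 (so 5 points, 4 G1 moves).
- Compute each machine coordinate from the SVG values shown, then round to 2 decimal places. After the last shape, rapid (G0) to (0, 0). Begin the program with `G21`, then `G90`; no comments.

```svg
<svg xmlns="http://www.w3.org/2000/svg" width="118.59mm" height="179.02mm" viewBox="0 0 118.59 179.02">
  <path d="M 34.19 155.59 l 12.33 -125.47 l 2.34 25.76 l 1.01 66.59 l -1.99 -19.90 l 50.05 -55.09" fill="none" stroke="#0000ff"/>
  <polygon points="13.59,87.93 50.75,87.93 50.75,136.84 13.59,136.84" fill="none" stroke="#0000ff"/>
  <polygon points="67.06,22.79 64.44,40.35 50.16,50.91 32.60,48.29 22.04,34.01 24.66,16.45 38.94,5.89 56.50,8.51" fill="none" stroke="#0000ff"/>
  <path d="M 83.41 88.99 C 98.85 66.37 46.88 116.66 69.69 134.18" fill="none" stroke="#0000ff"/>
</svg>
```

G21
G90
G0 X34.19 Y23.43
M3 S800
G1 X46.52 Y148.90 F1393
G1 X48.86 Y123.14
G1 X49.87 Y56.55
G1 X47.88 Y76.45
G1 X97.93 Y131.54
M5
G0 X13.59 Y91.09
M3 S800
G1 X50.75 Y91.09 F1393
G1 X50.75 Y42.18
G1 X13.59 Y42.18
G1 X13.59 Y91.09
M5
G0 X67.06 Y156.23
M3 S800
G1 X64.44 Y138.67 F1393
G1 X50.16 Y128.11
G1 X32.60 Y130.73
G1 X22.04 Y145.01
G1 X24.66 Y162.57
G1 X38.94 Y173.13
G1 X56.50 Y170.51
G1 X67.06 Y156.23
M5
G0 X83.41 Y90.03
M3 S800
G1 X84.57 Y94.98 F1393
G1 X73.79 Y82.49
G1 X64.38 Y62.47
G1 X69.69 Y44.84
M5
G0 X0.00 Y0.00

Since the viewBox matches the mm dimensions, user units are millimetres directly. The only transform is the Y-flip y_m = 179.02 − y_svg.

Shape 1 is a open polyline drawn with `<path>`. Its stroke #0000ff means cut at S800, F1393. After flipping Y the toolpath is (34.19,23.43) → (46.52,148.90) → (48.86,123.14) → (49.87,56.55) → (47.88,76.45) → (97.93,131.54).

Shape 2 is a rectangle drawn with `<polygon>`. Its stroke #0000ff means cut at S800, F1393. After flipping Y the toolpath is (13.59,91.09) → (50.75,91.09) → (50.75,42.18) → (13.59,42.18) → (13.59,91.09), returning to the start.

Shape 3 is a regular polygon drawn with `<polygon>`. Its stroke #0000ff means cut at S800, F1393. After flipping Y the toolpath is (67.06,156.23) → (64.44,138.67) → (50.16,128.11) → (32.60,130.73) → (22.04,145.01) → (24.66,162.57) → (38.94,173.13) → (56.50,170.51) → (67.06,156.23), returning to the start.

Shape 4 is a cubic bezier drawn with `<path>`. Its stroke #0000ff means cut at S800, F1393. After flipping Y the toolpath is (83.41,90.03) → (84.57,94.98) → (73.79,82.49) → (64.38,62.47) → (69.69,44.84).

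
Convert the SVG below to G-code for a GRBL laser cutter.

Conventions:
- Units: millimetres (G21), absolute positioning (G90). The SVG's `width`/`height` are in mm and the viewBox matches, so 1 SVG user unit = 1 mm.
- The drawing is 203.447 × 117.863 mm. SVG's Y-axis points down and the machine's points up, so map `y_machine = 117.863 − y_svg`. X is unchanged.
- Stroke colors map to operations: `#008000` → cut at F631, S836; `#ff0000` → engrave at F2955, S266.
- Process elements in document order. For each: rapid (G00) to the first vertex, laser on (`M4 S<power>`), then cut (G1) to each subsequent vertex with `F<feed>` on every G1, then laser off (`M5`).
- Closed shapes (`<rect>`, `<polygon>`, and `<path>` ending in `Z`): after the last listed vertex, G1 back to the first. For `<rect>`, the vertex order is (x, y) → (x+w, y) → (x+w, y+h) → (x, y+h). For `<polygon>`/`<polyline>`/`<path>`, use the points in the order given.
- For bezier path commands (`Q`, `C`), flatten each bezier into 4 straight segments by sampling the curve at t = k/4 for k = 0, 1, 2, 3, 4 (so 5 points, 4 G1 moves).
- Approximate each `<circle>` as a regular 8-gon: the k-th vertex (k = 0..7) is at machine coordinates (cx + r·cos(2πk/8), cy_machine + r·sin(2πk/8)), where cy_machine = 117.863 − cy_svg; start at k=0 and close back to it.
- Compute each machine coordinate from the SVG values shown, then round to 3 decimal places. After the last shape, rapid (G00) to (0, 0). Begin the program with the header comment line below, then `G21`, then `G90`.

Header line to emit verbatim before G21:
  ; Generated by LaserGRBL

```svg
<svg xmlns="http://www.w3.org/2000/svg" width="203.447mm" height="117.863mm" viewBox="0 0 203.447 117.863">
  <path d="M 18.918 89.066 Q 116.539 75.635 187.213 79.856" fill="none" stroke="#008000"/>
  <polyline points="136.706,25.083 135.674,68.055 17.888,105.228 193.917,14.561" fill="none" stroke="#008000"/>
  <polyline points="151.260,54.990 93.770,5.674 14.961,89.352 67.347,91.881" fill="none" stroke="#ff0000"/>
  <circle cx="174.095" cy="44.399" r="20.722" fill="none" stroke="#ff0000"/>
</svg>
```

viewBox `0 0 203.447 117.863` with mm width/height → 1 unit = 1 mm. Flip: y_m = 117.863 − y_svg.

**Shape 1** — `<path>` quadratic bezier, stroke `#008000` → cut (S836, F631). Control points (SVG): P0=(18.918,89.066), P1=(116.539,75.635), P2=(187.213,79.856); sampled at t=k/4. Machine vertices: (18.918,28.797) → (66.044,34.409) → (109.802,37.815) → (150.192,39.014) → (187.213,38.007). Open path.

**Shape 2** — `<polyline>` open polyline, stroke `#008000` → cut (S836, F631). Machine vertices: (136.706,92.780) → (135.674,49.808) → (17.888,12.635) → (193.917,103.302). Open path.

**Shape 3** — `<polyline>` open polyline, stroke `#ff0000` → engrave (S266, F2955). Machine vertices: (151.260,62.873) → (93.770,112.189) → (14.961,28.511) → (67.347,25.982). Open path.

**Shape 4** — `<circle>` circle, stroke `#ff0000` → engrave (S266, F2955). Machine vertices: (194.817,73.464) → (188.748,88.117) → (174.095,94.186) → (159.442,88.117) → (153.373,73.464) → (159.442,58.811) → (174.095,52.742) → (188.748,58.811) → (194.817,73.464). Closed: final G1 returns to the first vertex.

; Generated by LaserGRBL
G21
G90
G00 X18.918 Y28.797
M4 S836
G1 X66.044 Y34.409 F631
G1 X109.802 Y37.815 F631
G1 X150.192 Y39.014 F631
G1 X187.213 Y38.007 F631
M5
G00 X136.706 Y92.780
M4 S836
G1 X135.674 Y49.808 F631
G1 X17.888 Y12.635 F631
G1 X193.917 Y103.302 F631
M5
G00 X151.260 Y62.873
M4 S266
G1 X93.770 Y112.189 F2955
G1 X14.961 Y28.511 F2955
G1 X67.347 Y25.982 F2955
M5
G00 X194.817 Y73.464
M4 S266
G1 X188.748 Y88.117 F2955
G1 X174.095 Y94.186 F2955
G1 X159.442 Y88.117 F2955
G1 X153.373 Y73.464 F2955
G1 X159.442 Y58.811 F2955
G1 X174.095 Y52.742 F2955
G1 X188.748 Y58.811 F2955
G1 X194.817 Y73.464 F2955
M5
G00 X0.000 Y0.000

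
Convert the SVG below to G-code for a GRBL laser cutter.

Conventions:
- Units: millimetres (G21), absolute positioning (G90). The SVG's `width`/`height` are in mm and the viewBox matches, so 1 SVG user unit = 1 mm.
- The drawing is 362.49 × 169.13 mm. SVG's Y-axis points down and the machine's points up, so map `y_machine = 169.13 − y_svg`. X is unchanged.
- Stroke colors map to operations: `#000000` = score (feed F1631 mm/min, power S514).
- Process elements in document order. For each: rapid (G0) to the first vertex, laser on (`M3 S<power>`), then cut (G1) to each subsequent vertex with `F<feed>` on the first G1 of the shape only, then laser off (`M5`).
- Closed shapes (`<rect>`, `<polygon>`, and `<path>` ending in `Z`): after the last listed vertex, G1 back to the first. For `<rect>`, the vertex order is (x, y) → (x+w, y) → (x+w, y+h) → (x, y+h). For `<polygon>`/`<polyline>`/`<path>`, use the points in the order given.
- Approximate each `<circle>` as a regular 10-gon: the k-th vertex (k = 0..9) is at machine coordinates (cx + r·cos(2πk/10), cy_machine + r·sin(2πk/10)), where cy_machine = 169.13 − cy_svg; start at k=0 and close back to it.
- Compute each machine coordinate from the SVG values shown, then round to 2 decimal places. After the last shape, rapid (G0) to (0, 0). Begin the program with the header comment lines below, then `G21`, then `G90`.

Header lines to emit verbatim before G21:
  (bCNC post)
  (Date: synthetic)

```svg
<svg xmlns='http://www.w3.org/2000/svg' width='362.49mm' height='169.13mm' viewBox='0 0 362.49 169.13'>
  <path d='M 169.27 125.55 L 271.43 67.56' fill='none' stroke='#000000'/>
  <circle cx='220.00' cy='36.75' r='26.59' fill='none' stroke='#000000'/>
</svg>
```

Since the viewBox matches the mm dimensions, user units are millimetres directly. The only transform is the Y-flip y_m = 169.13 − y_svg.

Shape 1 is a line segment drawn with `<path>`. Its stroke #000000 means score at S514, F1631. After flipping Y the toolpath is (169.27,43.58) → (271.43,101.57).

Shape 2 is a circle drawn with `<circle>`. Its stroke #000000 means score at S514, F1631. After flipping Y the toolpath is (246.59,132.38) → (241.51,148.01) → (228.22,157.67) → (211.78,157.67) → (198.49,148.01) → (193.41,132.38) → (198.49,116.75) → (211.78,107.09) → (228.22,107.09) → (241.51,116.75) → (246.59,132.38), returning to the start.

(bCNC post)
(Date: synthetic)
G21
G90
G0 X169.27 Y43.58
M3 S514
G1 X271.43 Y101.57 F1631
M5
G0 X246.59 Y132.38
M3 S514
G1 X241.51 Y148.01 F1631
G1 X228.22 Y157.67
G1 X211.78 Y157.67
G1 X198.49 Y148.01
G1 X193.41 Y132.38
G1 X198.49 Y116.75
G1 X211.78 Y107.09
G1 X228.22 Y107.09
G1 X241.51 Y116.75
G1 X246.59 Y132.38
M5
G0 X0.00 Y0.00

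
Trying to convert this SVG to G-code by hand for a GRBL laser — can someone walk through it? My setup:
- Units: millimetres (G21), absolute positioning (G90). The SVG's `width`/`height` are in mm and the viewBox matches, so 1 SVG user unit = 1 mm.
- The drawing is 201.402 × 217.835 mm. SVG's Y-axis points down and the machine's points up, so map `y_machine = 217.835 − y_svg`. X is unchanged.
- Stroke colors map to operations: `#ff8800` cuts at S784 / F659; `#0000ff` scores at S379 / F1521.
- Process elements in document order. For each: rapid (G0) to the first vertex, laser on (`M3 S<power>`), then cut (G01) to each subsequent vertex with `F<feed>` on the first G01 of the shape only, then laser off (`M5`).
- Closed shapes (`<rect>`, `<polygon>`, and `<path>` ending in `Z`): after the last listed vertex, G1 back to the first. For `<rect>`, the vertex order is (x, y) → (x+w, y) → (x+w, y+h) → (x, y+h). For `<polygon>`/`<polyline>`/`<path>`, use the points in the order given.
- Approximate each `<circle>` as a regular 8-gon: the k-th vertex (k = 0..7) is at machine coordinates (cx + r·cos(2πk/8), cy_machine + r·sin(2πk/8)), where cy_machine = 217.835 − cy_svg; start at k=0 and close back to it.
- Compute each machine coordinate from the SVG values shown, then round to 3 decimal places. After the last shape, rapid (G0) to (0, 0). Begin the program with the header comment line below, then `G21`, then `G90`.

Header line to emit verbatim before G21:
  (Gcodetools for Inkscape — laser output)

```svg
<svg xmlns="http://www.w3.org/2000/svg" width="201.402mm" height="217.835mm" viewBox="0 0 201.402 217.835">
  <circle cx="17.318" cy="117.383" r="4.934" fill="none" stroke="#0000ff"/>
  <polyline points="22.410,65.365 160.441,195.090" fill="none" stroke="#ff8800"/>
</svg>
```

(Gcodetools for Inkscape — laser output)
G21
G90
G0 X22.252 Y100.452
M3 S379
G01 X20.807 Y103.941 F1521
G01 X17.318 Y105.386
G01 X13.829 Y103.941
G01 X12.384 Y100.452
G01 X13.829 Y96.963
G01 X17.318 Y95.518
G01 X20.807 Y96.963
G01 X22.252 Y100.452
M5
G0 X22.410 Y152.470
M3 S784
G01 X160.441 Y22.745 F659
M5
G0 X0.000 Y0.000

1 u = 1 mm; y_m = 217.835 − y.

[1] `<circle>` circle, #0000ff→score S379 F1521: (22.252,100.452) → (20.807,103.941) → (17.318,105.386) → (13.829,103.941) → (12.384,100.452) → (13.829,96.963) → (17.318,95.518) → (20.807,96.963) → (22.252,100.452) (closed)

[2] `<polyline>` line segment, #ff8800→cut S784 F659: (22.410,152.470) → (160.441,22.745)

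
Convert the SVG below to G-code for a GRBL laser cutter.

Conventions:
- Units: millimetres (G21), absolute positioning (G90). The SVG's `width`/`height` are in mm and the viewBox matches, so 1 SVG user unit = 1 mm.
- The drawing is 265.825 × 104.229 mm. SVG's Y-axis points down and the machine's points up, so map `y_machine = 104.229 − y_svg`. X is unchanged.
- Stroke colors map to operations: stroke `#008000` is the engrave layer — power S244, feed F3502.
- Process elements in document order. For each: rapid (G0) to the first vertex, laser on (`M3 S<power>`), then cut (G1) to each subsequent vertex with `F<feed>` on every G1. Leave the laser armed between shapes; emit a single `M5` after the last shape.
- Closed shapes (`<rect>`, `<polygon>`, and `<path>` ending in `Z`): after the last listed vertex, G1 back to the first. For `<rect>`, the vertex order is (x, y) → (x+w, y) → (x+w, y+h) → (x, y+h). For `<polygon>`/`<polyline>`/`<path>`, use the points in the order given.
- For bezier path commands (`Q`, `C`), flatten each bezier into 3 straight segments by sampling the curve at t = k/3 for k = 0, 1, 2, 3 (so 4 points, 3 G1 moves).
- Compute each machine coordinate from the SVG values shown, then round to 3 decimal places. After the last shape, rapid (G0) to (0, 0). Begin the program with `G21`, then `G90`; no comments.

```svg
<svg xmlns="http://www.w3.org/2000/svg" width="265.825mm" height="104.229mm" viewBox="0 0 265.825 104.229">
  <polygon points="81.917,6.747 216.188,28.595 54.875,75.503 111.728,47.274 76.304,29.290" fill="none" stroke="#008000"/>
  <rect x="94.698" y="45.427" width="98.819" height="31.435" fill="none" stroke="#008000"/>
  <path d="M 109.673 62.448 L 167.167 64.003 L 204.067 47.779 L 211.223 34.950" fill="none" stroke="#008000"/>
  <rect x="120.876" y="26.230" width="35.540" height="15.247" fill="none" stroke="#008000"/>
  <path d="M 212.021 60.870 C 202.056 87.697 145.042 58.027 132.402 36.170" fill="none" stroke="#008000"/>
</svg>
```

G21
G90
G0 X81.917 Y97.482
M3 S244
G1 X216.188 Y75.634 F3502
G1 X54.875 Y28.726 F3502
G1 X111.728 Y56.955 F3502
G1 X76.304 Y74.939 F3502
G1 X81.917 Y97.482 F3502
G0 X94.698 Y58.802
M3 S244
G1 X193.517 Y58.802 F3502
G1 X193.517 Y27.367 F3502
G1 X94.698 Y27.367 F3502
G1 X94.698 Y58.802 F3502
G0 X109.673 Y41.781
M3 S244
G1 X167.167 Y40.226 F3502
G1 X204.067 Y56.450 F3502
G1 X211.223 Y69.279 F3502
G0 X120.876 Y77.999
M3 S244
G1 X156.416 Y77.999 F3502
G1 X156.416 Y62.752 F3502
G1 X120.876 Y62.752 F3502
G1 X120.876 Y77.999 F3502
G0 X212.021 Y43.359
M3 S244
G1 X189.759 Y32.982 F3502
G1 X156.447 Y45.980 F3502
G1 X132.402 Y68.059 F3502
M5
G0 X0.000 Y0.000

Since the viewBox matches the mm dimensions, user units are millimetres directly. The only transform is the Y-flip y_m = 104.229 − y_svg.

Shape 1 is a closed polygon drawn with `<polygon>`. Its stroke #008000 means engrave at S244, F3502. After flipping Y the toolpath is (81.917,97.482) → (216.188,75.634) → (54.875,28.726) → (111.728,56.955) → (76.304,74.939) → (81.917,97.482), returning to the start.

Shape 2 is a rectangle drawn with `<rect>`. Its stroke #008000 means engrave at S244, F3502. After flipping Y the toolpath is (94.698,58.802) → (193.517,58.802) → (193.517,27.367) → (94.698,27.367) → (94.698,58.802), returning to the start.

Shape 3 is a open polyline drawn with `<path>`. Its stroke #008000 means engrave at S244, F3502. After flipping Y the toolpath is (109.673,41.781) → (167.167,40.226) → (204.067,56.450) → (211.223,69.279).

Shape 4 is a rectangle drawn with `<rect>`. Its stroke #008000 means engrave at S244, F3502. After flipping Y the toolpath is (120.876,77.999) → (156.416,77.999) → (156.416,62.752) → (120.876,62.752) → (120.876,77.999), returning to the start.

Shape 5 is a cubic bezier drawn with `<path>`. Its stroke #008000 means engrave at S244, F3502. After flipping Y the toolpath is (212.021,43.359) → (189.759,32.982) → (156.447,45.980) → (132.402,68.059).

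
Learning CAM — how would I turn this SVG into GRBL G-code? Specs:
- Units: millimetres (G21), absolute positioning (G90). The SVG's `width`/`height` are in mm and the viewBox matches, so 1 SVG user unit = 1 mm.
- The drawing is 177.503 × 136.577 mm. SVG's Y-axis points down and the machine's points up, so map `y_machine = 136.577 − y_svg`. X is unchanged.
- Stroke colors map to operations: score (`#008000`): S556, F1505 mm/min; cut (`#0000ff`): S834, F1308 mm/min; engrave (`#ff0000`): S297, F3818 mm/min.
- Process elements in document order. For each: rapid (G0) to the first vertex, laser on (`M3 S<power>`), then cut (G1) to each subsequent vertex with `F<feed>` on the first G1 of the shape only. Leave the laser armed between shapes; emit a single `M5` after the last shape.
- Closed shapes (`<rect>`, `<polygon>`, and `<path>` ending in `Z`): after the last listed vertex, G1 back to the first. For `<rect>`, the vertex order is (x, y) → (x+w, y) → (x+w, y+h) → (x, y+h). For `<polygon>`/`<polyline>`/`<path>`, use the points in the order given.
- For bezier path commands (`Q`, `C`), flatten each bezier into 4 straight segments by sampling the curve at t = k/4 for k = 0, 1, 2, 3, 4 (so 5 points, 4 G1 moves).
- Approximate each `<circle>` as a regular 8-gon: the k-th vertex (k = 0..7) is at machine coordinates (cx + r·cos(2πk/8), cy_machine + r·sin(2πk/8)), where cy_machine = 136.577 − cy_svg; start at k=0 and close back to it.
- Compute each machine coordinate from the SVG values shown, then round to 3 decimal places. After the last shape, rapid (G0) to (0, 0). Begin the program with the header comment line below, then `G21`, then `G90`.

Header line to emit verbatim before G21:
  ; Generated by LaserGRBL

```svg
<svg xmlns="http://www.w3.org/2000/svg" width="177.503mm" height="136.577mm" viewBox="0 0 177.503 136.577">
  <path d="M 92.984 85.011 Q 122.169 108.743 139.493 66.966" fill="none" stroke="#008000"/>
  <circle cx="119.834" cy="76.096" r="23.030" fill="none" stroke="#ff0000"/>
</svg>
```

; Generated by LaserGRBL
G21
G90
G0 X92.984 Y51.566
M3 S556
G1 X106.835 Y43.794 F1505
G1 X119.204 Y44.211
G1 X130.090 Y52.817
G1 X139.493 Y69.611
G0 X142.864 Y60.481
M3 S297
G1 X136.119 Y76.766 F3818
G1 X119.834 Y83.511
G1 X103.549 Y76.766
G1 X96.804 Y60.481
G1 X103.549 Y44.196
G1 X119.834 Y37.451
G1 X136.119 Y44.196
G1 X142.864 Y60.481
M5
G0 X0.000 Y0.000

viewBox `0 0 177.503 136.577` with mm width/height → 1 unit = 1 mm. Flip: y_m = 136.577 − y_svg.

**Shape 1** — `<path>` quadratic bezier, stroke `#008000` → score (S556, F1505). Control points (SVG): P0=(92.984,85.011), P1=(122.169,108.743), P2=(139.493,66.966); sampled at t=k/4. Machine vertices: (92.984,51.566) → (106.835,43.794) → (119.204,44.211) → (130.090,52.817) → (139.493,69.611). Open path.

**Shape 2** — `<circle>` circle, stroke `#ff0000` → engrave (S297, F3818). Machine vertices: (142.864,60.481) → (136.119,76.766) → (119.834,83.511) → (103.549,76.766) → (96.804,60.481) → (103.549,44.196) → (119.834,37.451) → (136.119,44.196) → (142.864,60.481). Closed: final G1 returns to the first vertex.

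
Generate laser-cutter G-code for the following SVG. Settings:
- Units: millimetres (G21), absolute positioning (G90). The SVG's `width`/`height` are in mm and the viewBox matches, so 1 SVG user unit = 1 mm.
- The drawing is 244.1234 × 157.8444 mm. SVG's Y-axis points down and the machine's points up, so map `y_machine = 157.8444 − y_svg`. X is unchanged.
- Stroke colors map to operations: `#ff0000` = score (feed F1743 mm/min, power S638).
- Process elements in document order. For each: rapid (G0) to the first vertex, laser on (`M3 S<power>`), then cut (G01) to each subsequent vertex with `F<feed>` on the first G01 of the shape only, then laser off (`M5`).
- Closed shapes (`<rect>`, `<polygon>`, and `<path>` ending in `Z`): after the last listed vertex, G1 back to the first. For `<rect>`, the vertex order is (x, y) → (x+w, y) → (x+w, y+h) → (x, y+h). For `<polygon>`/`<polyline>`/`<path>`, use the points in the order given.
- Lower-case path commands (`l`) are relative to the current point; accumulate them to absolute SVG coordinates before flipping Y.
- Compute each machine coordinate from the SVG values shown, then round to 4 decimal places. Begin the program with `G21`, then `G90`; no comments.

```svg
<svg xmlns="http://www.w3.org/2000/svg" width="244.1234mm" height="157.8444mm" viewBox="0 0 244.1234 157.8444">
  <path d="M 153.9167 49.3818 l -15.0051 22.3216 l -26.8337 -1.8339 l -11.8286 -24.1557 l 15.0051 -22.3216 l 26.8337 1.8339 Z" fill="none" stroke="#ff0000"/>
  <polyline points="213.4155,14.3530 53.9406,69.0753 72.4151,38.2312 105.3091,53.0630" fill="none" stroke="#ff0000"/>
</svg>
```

G21
G90
G0 X153.9167 Y108.4626
M3 S638
G01 X138.9116 Y86.1410 F1743
G01 X112.0779 Y87.9749
G01 X100.2493 Y112.1306
G01 X115.2544 Y134.4522
G01 X142.0881 Y132.6183
G01 X153.9167 Y108.4626
M5
G0 X213.4155 Y143.4914
M3 S638
G01 X53.9406 Y88.7691 F1743
G01 X72.4151 Y119.6132
G01 X105.3091 Y104.7814
M5

viewBox `0 0 244.1234 157.8444` with mm width/height → 1 unit = 1 mm. Flip: y_m = 157.8444 − y_svg.

**Shape 1** — `<path>` regular polygon, stroke `#ff0000` → score (S638, F1743). Machine vertices: (153.9167,108.4626) → (138.9116,86.1410) → (112.0779,87.9749) → (100.2493,112.1306) → (115.2544,134.4522) → (142.0881,132.6183) → (153.9167,108.4626). Closed: final G1 returns to the first vertex.

**Shape 2** — `<polyline>` open polyline, stroke `#ff0000` → score (S638, F1743). Machine vertices: (213.4155,143.4914) → (53.9406,88.7691) → (72.4151,119.6132) → (105.3091,104.7814). Open path.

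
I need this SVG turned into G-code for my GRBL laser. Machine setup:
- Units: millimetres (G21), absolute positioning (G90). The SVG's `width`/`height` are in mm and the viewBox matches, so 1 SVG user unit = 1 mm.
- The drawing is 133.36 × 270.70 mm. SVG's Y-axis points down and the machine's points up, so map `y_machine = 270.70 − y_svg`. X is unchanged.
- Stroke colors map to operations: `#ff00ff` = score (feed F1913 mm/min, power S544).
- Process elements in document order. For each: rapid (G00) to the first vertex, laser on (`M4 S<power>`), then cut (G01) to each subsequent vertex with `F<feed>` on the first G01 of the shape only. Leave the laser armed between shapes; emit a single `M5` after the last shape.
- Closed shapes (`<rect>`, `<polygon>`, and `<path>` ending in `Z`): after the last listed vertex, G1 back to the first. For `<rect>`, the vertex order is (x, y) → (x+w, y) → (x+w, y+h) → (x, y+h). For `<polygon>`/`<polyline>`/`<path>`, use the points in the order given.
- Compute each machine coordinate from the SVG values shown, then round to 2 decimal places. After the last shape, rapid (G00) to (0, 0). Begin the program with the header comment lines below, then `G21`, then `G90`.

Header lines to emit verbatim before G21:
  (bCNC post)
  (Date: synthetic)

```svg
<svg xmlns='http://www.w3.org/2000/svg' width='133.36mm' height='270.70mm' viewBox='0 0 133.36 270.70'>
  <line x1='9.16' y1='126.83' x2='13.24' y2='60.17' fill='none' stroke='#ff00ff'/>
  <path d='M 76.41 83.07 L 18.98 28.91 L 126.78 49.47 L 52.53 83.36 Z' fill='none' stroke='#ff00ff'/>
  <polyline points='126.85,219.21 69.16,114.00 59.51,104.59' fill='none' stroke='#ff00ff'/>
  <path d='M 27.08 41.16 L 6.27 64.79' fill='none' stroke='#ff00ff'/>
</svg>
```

(bCNC post)
(Date: synthetic)
G21
G90
G00 X9.16 Y143.87
M4 S544
G01 X13.24 Y210.53 F1913
G00 X76.41 Y187.63
M4 S544
G01 X18.98 Y241.79 F1913
G01 X126.78 Y221.23
G01 X52.53 Y187.34
G01 X76.41 Y187.63
G00 X126.85 Y51.49
M4 S544
G01 X69.16 Y156.70 F1913
G01 X59.51 Y166.11
G00 X27.08 Y229.54
M4 S544
G01 X6.27 Y205.91 F1913
M5
G00 X0.00 Y0.00

1 u = 1 mm; y_m = 270.70 − y.

[1] `<line>` line segment, #ff00ff→score S544 F1913: (9.16,143.87) → (13.24,210.53)

[2] `<path>` closed polygon, #ff00ff→score S544 F1913: (76.41,187.63) → (18.98,241.79) → (126.78,221.23) → (52.53,187.34) → (76.41,187.63) (closed)

[3] `<polyline>` open polyline, #ff00ff→score S544 F1913: (126.85,51.49) → (69.16,156.70) → (59.51,166.11)

[4] `<path>` line segment, #ff00ff→score S544 F1913: (27.08,229.54) → (6.27,205.91)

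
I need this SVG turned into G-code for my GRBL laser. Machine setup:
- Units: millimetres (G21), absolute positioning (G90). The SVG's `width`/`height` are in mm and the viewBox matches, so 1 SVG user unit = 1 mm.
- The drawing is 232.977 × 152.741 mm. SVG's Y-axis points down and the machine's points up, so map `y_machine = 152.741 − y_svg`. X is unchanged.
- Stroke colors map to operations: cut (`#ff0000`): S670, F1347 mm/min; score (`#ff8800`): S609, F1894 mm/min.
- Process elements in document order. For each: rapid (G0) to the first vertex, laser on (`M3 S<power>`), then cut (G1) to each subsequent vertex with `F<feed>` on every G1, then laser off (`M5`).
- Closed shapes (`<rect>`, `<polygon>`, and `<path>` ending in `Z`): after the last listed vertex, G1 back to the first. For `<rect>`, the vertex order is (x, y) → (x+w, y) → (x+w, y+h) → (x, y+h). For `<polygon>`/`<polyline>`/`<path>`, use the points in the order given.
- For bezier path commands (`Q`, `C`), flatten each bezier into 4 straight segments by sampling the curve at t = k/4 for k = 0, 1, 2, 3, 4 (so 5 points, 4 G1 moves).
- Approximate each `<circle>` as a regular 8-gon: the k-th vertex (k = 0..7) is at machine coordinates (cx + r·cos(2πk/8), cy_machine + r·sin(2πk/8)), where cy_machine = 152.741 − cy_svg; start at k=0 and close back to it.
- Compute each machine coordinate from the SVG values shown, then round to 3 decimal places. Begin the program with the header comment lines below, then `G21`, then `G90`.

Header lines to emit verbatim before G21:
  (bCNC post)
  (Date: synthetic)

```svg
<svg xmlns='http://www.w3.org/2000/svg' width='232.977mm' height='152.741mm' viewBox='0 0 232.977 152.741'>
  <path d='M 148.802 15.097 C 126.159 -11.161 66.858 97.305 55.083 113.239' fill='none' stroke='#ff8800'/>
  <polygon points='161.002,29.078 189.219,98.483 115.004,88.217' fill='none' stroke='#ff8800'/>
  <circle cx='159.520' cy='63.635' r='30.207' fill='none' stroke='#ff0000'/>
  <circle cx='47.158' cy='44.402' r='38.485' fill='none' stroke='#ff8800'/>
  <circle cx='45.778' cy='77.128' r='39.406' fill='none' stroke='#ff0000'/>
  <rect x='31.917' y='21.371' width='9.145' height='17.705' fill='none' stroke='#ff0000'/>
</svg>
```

1 u = 1 mm; y_m = 152.741 − y.

[1] `<path>` cubic bezier, #ff8800→score S609 F1894: (148.802,137.644) → (126.262,135.628) → (97.867,104.395) → (71.510,65.251) → (55.083,39.502)

[2] `<polygon>` regular polygon, #ff8800→score S609 F1894: (161.002,123.663) → (189.219,54.258) → (115.004,64.524) → (161.002,123.663) (closed)

[3] `<circle>` circle, #ff0000→cut S670 F1347: (189.727,89.106) → (180.880,110.466) → (159.520,119.313) → (138.160,110.466) → (129.313,89.106) → (138.160,67.746) → (159.520,58.899) → (180.880,67.746) → (189.727,89.106) (closed)

[4] `<circle>` circle, #ff8800→score S609 F1894: (85.643,108.339) → (74.371,135.552) → (47.158,146.824) → (19.945,135.552) → (8.673,108.339) → (19.945,81.126) → (47.158,69.854) → (74.371,81.126) → (85.643,108.339) (closed)

[5] `<circle>` circle, #ff0000→cut S670 F1347: (85.184,75.613) → (73.642,103.477) → (45.778,115.019) → (17.914,103.477) → (6.372,75.613) → (17.914,47.749) → (45.778,36.207) → (73.642,47.749) → (85.184,75.613) (closed)

[6] `<rect>` rectangle, #ff0000→cut S670 F1347: (31.917,131.370) → (41.062,131.370) → (41.062,113.665) → (31.917,113.665) → (31.917,131.370) (closed)

(bCNC post)
(Date: synthetic)
G21
G90
G0 X148.802 Y137.644
M3 S609
G1 X126.262 Y135.628 F1894
G1 X97.867 Y104.395 F1894
G1 X71.510 Y65.251 F1894
G1 X55.083 Y39.502 F1894
M5
G0 X161.002 Y123.663
M3 S609
G1 X189.219 Y54.258 F1894
G1 X115.004 Y64.524 F1894
G1 X161.002 Y123.663 F1894
M5
G0 X189.727 Y89.106
M3 S670
G1 X180.880 Y110.466 F1347
G1 X159.520 Y119.313 F1347
G1 X138.160 Y110.466 F1347
G1 X129.313 Y89.106 F1347
G1 X138.160 Y67.746 F1347
G1 X159.520 Y58.899 F1347
G1 X180.880 Y67.746 F1347
G1 X189.727 Y89.106 F1347
M5
G0 X85.643 Y108.339
M3 S609
G1 X74.371 Y135.552 F1894
G1 X47.158 Y146.824 F1894
G1 X19.945 Y135.552 F1894
G1 X8.673 Y108.339 F1894
G1 X19.945 Y81.126 F1894
G1 X47.158 Y69.854 F1894
G1 X74.371 Y81.126 F1894
G1 X85.643 Y108.339 F1894
M5
G0 X85.184 Y75.613
M3 S670
G1 X73.642 Y103.477 F1347
G1 X45.778 Y115.019 F1347
G1 X17.914 Y103.477 F1347
G1 X6.372 Y75.613 F1347
G1 X17.914 Y47.749 F1347
G1 X45.778 Y36.207 F1347
G1 X73.642 Y47.749 F1347
G1 X85.184 Y75.613 F1347
M5
G0 X31.917 Y131.370
M3 S670
G1 X41.062 Y131.370 F1347
G1 X41.062 Y113.665 F1347
G1 X31.917 Y113.665 F1347
G1 X31.917 Y131.370 F1347
M5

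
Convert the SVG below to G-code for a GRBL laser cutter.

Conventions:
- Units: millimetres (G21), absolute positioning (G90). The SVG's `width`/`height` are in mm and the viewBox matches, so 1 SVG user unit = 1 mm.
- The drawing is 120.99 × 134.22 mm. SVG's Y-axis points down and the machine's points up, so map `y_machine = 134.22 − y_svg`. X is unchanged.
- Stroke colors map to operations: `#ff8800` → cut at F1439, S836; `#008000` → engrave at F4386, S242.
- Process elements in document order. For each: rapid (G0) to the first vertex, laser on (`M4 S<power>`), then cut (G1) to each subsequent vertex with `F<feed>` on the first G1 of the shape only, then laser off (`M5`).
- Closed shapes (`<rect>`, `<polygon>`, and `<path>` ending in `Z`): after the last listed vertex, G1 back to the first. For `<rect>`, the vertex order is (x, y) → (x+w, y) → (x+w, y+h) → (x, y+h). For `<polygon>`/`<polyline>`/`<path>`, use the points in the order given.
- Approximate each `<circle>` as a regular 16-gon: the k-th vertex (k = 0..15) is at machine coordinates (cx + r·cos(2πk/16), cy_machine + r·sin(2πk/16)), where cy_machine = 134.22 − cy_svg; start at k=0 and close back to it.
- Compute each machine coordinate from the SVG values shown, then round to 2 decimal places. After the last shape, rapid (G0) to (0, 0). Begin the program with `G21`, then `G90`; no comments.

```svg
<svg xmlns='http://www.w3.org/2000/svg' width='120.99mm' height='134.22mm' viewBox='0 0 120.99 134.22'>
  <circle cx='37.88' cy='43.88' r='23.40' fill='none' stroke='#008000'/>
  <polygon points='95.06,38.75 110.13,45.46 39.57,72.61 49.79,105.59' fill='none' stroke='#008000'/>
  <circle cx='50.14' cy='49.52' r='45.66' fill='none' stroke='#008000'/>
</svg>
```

Since the viewBox matches the mm dimensions, user units are millimetres directly. The only transform is the Y-flip y_m = 134.22 − y_svg.

Shape 1 is a circle drawn with `<circle>`. Its stroke #008000 means engrave at S242, F4386. After flipping Y the toolpath is (61.28,90.34) → (59.50,99.29) → (54.43,106.89) → (46.83,111.96) → (37.88,113.74) → (28.93,111.96) → (21.33,106.89) → (16.26,99.29) → (14.48,90.34) → (16.26,81.39) → (21.33,73.79) → (28.93,68.72) → (37.88,66.94) → (46.83,68.72) → (54.43,73.79) → (59.50,81.39) → (61.28,90.34), returning to the start.

Shape 2 is a closed polygon drawn with `<polygon>`. Its stroke #008000 means engrave at S242, F4386. After flipping Y the toolpath is (95.06,95.47) → (110.13,88.76) → (39.57,61.61) → (49.79,28.63) → (95.06,95.47), returning to the start.

Shape 3 is a circle drawn with `<circle>`. Its stroke #008000 means engrave at S242, F4386. After flipping Y the toolpath is (95.80,84.70) → (92.32,102.17) → (82.43,116.99) → (67.61,126.88) → (50.14,130.36) → (32.67,126.88) → (17.85,116.99) → (7.96,102.17) → (4.48,84.70) → (7.96,67.23) → (17.85,52.41) → (32.67,42.52) → (50.14,39.04) → (67.61,42.52) → (82.43,52.41) → (92.32,67.23) → (95.80,84.70), returning to the start.

G21
G90
G0 X61.28 Y90.34
M4 S242
G1 X59.50 Y99.29 F4386
G1 X54.43 Y106.89
G1 X46.83 Y111.96
G1 X37.88 Y113.74
G1 X28.93 Y111.96
G1 X21.33 Y106.89
G1 X16.26 Y99.29
G1 X14.48 Y90.34
G1 X16.26 Y81.39
G1 X21.33 Y73.79
G1 X28.93 Y68.72
G1 X37.88 Y66.94
G1 X46.83 Y68.72
G1 X54.43 Y73.79
G1 X59.50 Y81.39
G1 X61.28 Y90.34
M5
G0 X95.06 Y95.47
M4 S242
G1 X110.13 Y88.76 F4386
G1 X39.57 Y61.61
G1 X49.79 Y28.63
G1 X95.06 Y95.47
M5
G0 X95.80 Y84.70
M4 S242
G1 X92.32 Y102.17 F4386
G1 X82.43 Y116.99
G1 X67.61 Y126.88
G1 X50.14 Y130.36
G1 X32.67 Y126.88
G1 X17.85 Y116.99
G1 X7.96 Y102.17
G1 X4.48 Y84.70
G1 X7.96 Y67.23
G1 X17.85 Y52.41
G1 X32.67 Y42.52
G1 X50.14 Y39.04
G1 X67.61 Y42.52
G1 X82.43 Y52.41
G1 X92.32 Y67.23
G1 X95.80 Y84.70
M5
G0 X0.00 Y0.00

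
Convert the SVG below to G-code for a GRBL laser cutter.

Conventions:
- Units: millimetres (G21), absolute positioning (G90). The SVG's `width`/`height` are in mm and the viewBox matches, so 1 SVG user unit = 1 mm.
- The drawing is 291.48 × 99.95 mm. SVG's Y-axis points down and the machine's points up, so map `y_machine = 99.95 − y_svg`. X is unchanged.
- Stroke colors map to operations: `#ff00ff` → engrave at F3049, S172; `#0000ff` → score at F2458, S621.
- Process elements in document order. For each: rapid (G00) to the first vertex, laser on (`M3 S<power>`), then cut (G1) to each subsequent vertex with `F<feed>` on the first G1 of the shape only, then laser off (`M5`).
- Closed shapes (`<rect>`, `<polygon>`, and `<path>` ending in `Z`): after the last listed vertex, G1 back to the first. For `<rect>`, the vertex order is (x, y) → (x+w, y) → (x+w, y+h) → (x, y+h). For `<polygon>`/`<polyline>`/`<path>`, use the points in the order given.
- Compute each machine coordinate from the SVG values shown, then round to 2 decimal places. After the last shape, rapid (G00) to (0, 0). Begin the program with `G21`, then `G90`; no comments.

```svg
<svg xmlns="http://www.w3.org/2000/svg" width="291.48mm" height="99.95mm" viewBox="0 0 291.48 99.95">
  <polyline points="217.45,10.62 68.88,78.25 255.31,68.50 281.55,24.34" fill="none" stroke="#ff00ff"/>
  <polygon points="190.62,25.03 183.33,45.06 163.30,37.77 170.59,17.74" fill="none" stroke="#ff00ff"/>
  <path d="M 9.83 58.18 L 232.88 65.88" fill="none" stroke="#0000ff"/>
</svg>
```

Since the viewBox matches the mm dimensions, user units are millimetres directly. The only transform is the Y-flip y_m = 99.95 − y_svg.

Shape 1 is a open polyline drawn with `<polyline>`. Its stroke #ff00ff means engrave at S172, F3049. After flipping Y the toolpath is (217.45,89.33) → (68.88,21.70) → (255.31,31.45) → (281.55,75.61).

Shape 2 is a regular polygon drawn with `<polygon>`. Its stroke #ff00ff means engrave at S172, F3049. After flipping Y the toolpath is (190.62,74.92) → (183.33,54.89) → (163.30,62.18) → (170.59,82.21) → (190.62,74.92), returning to the start.

Shape 3 is a line segment drawn with `<path>`. Its stroke #0000ff means score at S621, F2458. After flipping Y the toolpath is (9.83,41.77) → (232.88,34.07).

G21
G90
G00 X217.45 Y89.33
M3 S172
G1 X68.88 Y21.70 F3049
G1 X255.31 Y31.45
G1 X281.55 Y75.61
M5
G00 X190.62 Y74.92
M3 S172
G1 X183.33 Y54.89 F3049
G1 X163.30 Y62.18
G1 X170.59 Y82.21
G1 X190.62 Y74.92
M5
G00 X9.83 Y41.77
M3 S621
G1 X232.88 Y34.07 F2458
M5
G00 X0.00 Y0.00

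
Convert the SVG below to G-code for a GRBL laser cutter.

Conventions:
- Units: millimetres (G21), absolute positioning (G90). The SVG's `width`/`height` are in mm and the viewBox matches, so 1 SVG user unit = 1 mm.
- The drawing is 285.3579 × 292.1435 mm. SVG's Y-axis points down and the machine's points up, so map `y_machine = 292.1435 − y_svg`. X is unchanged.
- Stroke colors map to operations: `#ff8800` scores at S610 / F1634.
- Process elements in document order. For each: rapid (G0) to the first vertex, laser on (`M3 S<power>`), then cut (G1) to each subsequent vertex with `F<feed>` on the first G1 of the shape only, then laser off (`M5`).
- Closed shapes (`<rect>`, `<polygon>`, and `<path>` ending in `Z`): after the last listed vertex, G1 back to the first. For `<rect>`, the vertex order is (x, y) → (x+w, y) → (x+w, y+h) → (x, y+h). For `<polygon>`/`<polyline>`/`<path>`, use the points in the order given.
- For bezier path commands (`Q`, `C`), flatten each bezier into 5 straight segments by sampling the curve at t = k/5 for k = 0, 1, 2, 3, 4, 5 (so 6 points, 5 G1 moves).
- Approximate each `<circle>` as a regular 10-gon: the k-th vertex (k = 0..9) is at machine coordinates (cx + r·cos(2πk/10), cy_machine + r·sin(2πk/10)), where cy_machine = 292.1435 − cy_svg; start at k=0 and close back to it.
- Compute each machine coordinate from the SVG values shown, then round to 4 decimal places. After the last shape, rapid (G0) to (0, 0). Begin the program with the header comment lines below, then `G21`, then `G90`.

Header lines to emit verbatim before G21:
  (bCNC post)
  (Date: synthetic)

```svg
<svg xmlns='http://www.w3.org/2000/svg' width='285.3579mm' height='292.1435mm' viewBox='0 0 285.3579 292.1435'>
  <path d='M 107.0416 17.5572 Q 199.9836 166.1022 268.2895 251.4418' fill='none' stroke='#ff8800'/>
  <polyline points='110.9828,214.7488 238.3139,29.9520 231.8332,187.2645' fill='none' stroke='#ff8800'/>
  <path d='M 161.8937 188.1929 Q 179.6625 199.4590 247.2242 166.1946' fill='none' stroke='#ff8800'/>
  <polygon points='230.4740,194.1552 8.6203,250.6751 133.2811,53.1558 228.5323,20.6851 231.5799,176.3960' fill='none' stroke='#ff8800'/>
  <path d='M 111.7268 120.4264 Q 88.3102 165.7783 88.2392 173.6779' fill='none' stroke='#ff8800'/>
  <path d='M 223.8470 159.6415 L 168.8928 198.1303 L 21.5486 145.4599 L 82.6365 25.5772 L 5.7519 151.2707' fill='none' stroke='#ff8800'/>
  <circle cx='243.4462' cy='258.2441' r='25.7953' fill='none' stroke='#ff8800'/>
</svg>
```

(bCNC post)
(Date: synthetic)
G21
G90
G0 X107.0416 Y274.5863
M3 S610
G1 X143.2330 Y217.6965 F1634
G1 X177.4534 Y165.8632
G1 X209.7030 Y119.0862
G1 X239.9817 Y77.3658
G1 X268.2895 Y40.7017
M5
G0 X110.9828 Y77.3947
M3 S610
G1 X238.3139 Y262.1915 F1634
G1 X231.8332 Y104.8790
M5
G0 X161.8937 Y103.9506
M3 S610
G1 X170.9929 Y101.2254 F1634
G1 X184.0756 Y102.0626
G1 X201.1417 Y106.4623
G1 X222.1912 Y114.4244
G1 X247.2242 Y125.9489
M5
G0 X230.4740 Y97.9883
M3 S610
G1 X8.6203 Y41.4684 F1634
G1 X133.2811 Y238.9877
G1 X228.5323 Y271.4584
G1 X231.5799 Y115.7475
G1 X230.4740 Y97.9883
M5
G0 X111.7268 Y171.7171
M3 S610
G1 X103.2940 Y155.0744 F1634
G1 X96.7288 Y141.4279
G1 X92.0313 Y130.7776
G1 X89.2014 Y123.1235
G1 X88.2392 Y118.4656
M5
G0 X223.8470 Y132.5020
M3 S610
G1 X168.8928 Y94.0132 F1634
G1 X21.5486 Y146.6836
G1 X82.6365 Y266.5663
G1 X5.7519 Y140.8728
M5
G0 X269.2415 Y33.8994
M3 S610
G1 X264.3150 Y49.0615 F1634
G1 X251.4174 Y58.4322
G1 X235.4750 Y58.4322
G1 X222.5774 Y49.0615
G1 X217.6509 Y33.8994
G1 X222.5774 Y18.7373
G1 X235.4750 Y9.3666
G1 X251.4174 Y9.3666
G1 X264.3150 Y18.7373
G1 X269.2415 Y33.8994
M5
G0 X0.0000 Y0.0000

viewBox `0 0 285.3579 292.1435` with mm width/height → 1 unit = 1 mm. Flip: y_m = 292.1435 − y_svg.

**Shape 1** — `<path>` quadratic bezier, stroke `#ff8800` → score (S610, F1634). Control points (SVG): P0=(107.0416,17.5572), P1=(199.9836,166.1022), P2=(268.2895,251.4418); sampled at t=k/5. Machine vertices: (107.0416,274.5863) → (143.2330,217.6965) → (177.4534,165.8632) → (209.7030,119.0862) → (239.9817,77.3658) → (268.2895,40.7017). Open path.

**Shape 2** — `<polyline>` open polyline, stroke `#ff8800` → score (S610, F1634). Machine vertices: (110.9828,77.3947) → (238.3139,262.1915) → (231.8332,104.8790). Open path.

**Shape 3** — `<path>` quadratic bezier, stroke `#ff8800` → score (S610, F1634). Control points (SVG): P0=(161.8937,188.1929), P1=(179.6625,199.4590), P2=(247.2242,166.1946); sampled at t=k/5. Machine vertices: (161.8937,103.9506) → (170.9929,101.2254) → (184.0756,102.0626) → (201.1417,106.4623) → (222.1912,114.4244) → (247.2242,125.9489). Open path.

**Shape 4** — `<polygon>` closed polygon, stroke `#ff8800` → score (S610, F1634). Machine vertices: (230.4740,97.9883) → (8.6203,41.4684) → (133.2811,238.9877) → (228.5323,271.4584) → (231.5799,115.7475) → (230.4740,97.9883). Closed: final G1 returns to the first vertex.

**Shape 5** — `<path>` quadratic bezier, stroke `#ff8800` → score (S610, F1634). Control points (SVG): P0=(111.7268,120.4264), P1=(88.3102,165.7783), P2=(88.2392,173.6779); sampled at t=k/5. Machine vertices: (111.7268,171.7171) → (103.2940,155.0744) → (96.7288,141.4279) → (92.0313,130.7776) → (89.2014,123.1235) → (88.2392,118.4656). Open path.

**Shape 6** — `<path>` open polyline, stroke `#ff8800` → score (S610, F1634). Machine vertices: (223.8470,132.5020) → (168.8928,94.0132) → (21.5486,146.6836) → (82.6365,266.5663) → (5.7519,140.8728). Open path.

**Shape 7** — `<circle>` circle, stroke `#ff8800` → score (S610, F1634). Machine vertices: (269.2415,33.8994) → (264.3150,49.0615) → (251.4174,58.4322) → (235.4750,58.4322) → (222.5774,49.0615) → (217.6509,33.8994) → (222.5774,18.7373) → (235.4750,9.3666) → (251.4174,9.3666) → (264.3150,18.7373) → (269.2415,33.8994). Closed: final G1 returns to the first vertex.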